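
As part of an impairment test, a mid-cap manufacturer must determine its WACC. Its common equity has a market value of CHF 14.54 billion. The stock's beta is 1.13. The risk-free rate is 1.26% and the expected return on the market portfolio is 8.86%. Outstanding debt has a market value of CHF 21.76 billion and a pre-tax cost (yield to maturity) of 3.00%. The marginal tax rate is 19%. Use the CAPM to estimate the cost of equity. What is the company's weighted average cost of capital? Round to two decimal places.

5.40%

Market risk premium = 8.86% − 1.26% = 7.6%.
Cost of equity via CAPM: Re = 1.26% + 1.13 × 7.6% = 9.8480%.
Total capital V = 14.54 + 21.76 = 36.3.
Equity: weight = 14.54/36.3 = 0.4006; cost = 9.848%.
Debt: weight = 21.76/36.3 = 0.5994; after-tax cost = 3% × (1 − 19%) = 2.4300%.
WACC = 0.4006 × 9.8480% + 0.5994 × 2.4300% = 5.4013%.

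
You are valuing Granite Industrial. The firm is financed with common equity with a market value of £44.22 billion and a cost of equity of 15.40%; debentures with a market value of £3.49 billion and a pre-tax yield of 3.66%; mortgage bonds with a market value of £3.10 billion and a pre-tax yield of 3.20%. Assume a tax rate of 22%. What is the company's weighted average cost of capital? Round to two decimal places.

13.75%

Total capital V = 44.22 + 3.49 + 3.1 = 50.81.
Equity: weight = 44.22/50.81 = 0.8703; cost = 15.4%.
Debentures: weight = 3.49/50.81 = 0.0687; after-tax cost = 3.66% × (1 − 22%) = 2.8548%.
Mortgage bonds: weight = 3.1/50.81 = 0.0610; after-tax cost = 3.2% × (1 − 22%) = 2.4960%.
WACC = 0.8703 × 15.4000% + 0.0687 × 2.8548% + 0.0610 × 2.4960% = 13.7510%.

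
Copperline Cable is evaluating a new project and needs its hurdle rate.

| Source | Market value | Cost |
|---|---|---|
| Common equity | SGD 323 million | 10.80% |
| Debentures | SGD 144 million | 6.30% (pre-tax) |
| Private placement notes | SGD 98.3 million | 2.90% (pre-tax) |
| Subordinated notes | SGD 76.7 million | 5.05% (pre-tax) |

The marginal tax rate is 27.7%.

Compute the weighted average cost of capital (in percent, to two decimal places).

Total capital V = 323 + 144 + 98.3 + 76.7 = 642.
Equity: weight = 323/642 = 0.5031; cost = 10.8%.
Debentures: weight = 144/642 = 0.2243; after-tax cost = 6.3% × (1 − 27.7%) = 4.5549%.
Private placement notes: weight = 98.3/642 = 0.1531; after-tax cost = 2.9% × (1 − 27.7%) = 2.0967%.
Subordinated notes: weight = 76.7/642 = 0.1195; after-tax cost = 5.05% × (1 − 27.7%) = 3.6512%.
WACC = 0.5031 × 10.8000% + 0.2243 × 4.5549% + 0.1531 × 2.0967% + 0.1195 × 3.6512% = 7.2125%.

7.21%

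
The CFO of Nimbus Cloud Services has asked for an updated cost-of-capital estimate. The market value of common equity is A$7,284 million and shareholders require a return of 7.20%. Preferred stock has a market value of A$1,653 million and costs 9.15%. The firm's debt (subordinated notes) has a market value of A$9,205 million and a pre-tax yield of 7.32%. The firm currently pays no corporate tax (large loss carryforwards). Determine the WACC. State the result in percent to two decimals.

7.44%

Total capital V = 7284 + 1653 + 9205 = 18142.
Equity: weight = 7284/18142 = 0.4015; cost = 7.2%.
Preferred: weight = 1653/18142 = 0.0911; cost = 9.15%.
Subordinated notes: weight = 9205/18142 = 0.5074; after-tax cost = 7.32% × (1 − 0%) = 7.3200%.
WACC = 0.4015 × 7.2000% + 0.0911 × 9.1500% + 0.5074 × 7.3200% = 7.4386%.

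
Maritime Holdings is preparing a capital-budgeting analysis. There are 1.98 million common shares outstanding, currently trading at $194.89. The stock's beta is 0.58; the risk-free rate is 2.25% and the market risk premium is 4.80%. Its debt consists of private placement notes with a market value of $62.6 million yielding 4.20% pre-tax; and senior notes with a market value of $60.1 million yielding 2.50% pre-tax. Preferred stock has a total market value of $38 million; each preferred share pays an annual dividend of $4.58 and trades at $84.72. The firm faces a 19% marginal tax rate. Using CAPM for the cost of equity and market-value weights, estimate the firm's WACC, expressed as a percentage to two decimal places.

Cost of equity via CAPM: Re = 2.25% + 0.58 × 4.8% = 5.0340%.
Cost of preferred: Rp = 4.58 / 84.72 = 5.4060%.
Market value of equity E = 194.89 × 1.98m = 385.8822m.
Total capital V = 385.8822 + 38 + 62.6 + 60.1 = 546.5822.
Equity: weight = 385.8822/546.5822 = 0.7060; cost = 5.034%.
Preferred: weight = 38/546.5822 = 0.0695; cost = 5.406%.
Private placement notes: weight = 62.6/546.5822 = 0.1145; after-tax cost = 4.2% × (1 − 19%) = 3.4020%.
Senior notes: weight = 60.1/546.5822 = 0.1100; after-tax cost = 2.5% × (1 − 19%) = 2.0250%.
WACC = 0.7060 × 5.0340% + 0.0695 × 5.4060% + 0.1145 × 3.4020% + 0.1100 × 2.0250% = 4.5421%.

4.54%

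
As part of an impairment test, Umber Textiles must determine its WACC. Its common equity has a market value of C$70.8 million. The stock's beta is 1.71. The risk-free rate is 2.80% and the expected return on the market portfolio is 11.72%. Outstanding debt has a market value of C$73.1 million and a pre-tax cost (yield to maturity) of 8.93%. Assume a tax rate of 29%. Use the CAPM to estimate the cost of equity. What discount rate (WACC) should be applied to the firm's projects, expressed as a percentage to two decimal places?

12.10%

Market risk premium = 11.72% − 2.8% = 8.92%.
Cost of equity via CAPM: Re = 2.8% + 1.71 × 8.92% = 18.0532%.
Total capital V = 70.8 + 73.1 = 143.9.
Equity: weight = 70.8/143.9 = 0.4920; cost = 18.0532%.
Debt: weight = 73.1/143.9 = 0.5080; after-tax cost = 8.93% × (1 − 29%) = 6.3403%.
WACC = 0.4920 × 18.0532% + 0.5080 × 6.3403% = 12.1031%.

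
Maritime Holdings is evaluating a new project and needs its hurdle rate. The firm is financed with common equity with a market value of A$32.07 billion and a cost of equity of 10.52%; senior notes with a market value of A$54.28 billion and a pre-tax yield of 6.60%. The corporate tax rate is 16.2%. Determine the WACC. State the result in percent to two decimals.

7.38%

Total capital V = 32.07 + 54.28 = 86.35.
Equity: weight = 32.07/86.35 = 0.3714; cost = 10.52%.
Senior notes: weight = 54.28/86.35 = 0.6286; after-tax cost = 6.6% × (1 − 16.2%) = 5.5308%.
WACC = 0.3714 × 10.5200% + 0.6286 × 5.5308% = 7.3838%.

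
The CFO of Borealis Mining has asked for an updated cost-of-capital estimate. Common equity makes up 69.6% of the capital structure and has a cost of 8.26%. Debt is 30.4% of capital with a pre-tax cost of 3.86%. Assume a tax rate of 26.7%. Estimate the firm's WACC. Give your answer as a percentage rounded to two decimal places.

6.61%

After-tax cost of debt = 3.86% × (1 − 26.7%) = 2.8294%.
WACC = 0.696 × 8.2600% + 0.304 × 2.8294% = 6.6091%.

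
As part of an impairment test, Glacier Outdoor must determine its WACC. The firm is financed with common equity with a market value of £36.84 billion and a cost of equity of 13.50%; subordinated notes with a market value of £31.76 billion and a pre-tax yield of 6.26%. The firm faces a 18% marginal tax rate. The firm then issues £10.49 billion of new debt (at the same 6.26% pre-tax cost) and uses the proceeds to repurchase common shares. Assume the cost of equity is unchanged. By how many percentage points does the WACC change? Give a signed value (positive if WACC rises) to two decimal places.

Current WACC:
Total capital V = 36.84 + 31.76 = 68.6.
Equity: weight = 36.84/68.6 = 0.5370; cost = 13.5%.
Subordinated notes: weight = 31.76/68.6 = 0.4630; after-tax cost = 6.26% × (1 − 18%) = 5.1332%.
WACC = 0.5370 × 13.5000% + 0.4630 × 5.1332% = 9.6264%.
After the change:
Total capital V = 26.35 + 42.25 = 68.6.
Equity: weight = 26.35/68.6 = 0.3841; cost = 13.5%.
Subordinated notes: weight = 42.25/68.6 = 0.6159; after-tax cost = 6.26% × (1 − 18%) = 5.1332%.
WACC = 0.3841 × 13.5000% + 0.6159 × 5.1332% = 8.3470%.
Change in WACC = 8.3470% − 9.6264% = -1.2794 pp.

-1.28 pp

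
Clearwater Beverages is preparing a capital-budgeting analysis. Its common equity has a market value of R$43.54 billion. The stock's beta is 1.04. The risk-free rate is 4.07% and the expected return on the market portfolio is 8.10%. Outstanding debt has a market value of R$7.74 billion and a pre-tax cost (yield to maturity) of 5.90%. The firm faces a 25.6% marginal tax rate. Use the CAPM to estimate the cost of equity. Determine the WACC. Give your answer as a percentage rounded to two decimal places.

Market risk premium = 8.1% − 4.07% = 4.03%.
Cost of equity via CAPM: Re = 4.07% + 1.04 × 4.03% = 8.2612%.
Total capital V = 43.54 + 7.74 = 51.28.
Equity: weight = 43.54/51.28 = 0.8491; cost = 8.2612%.
Debt: weight = 7.74/51.28 = 0.1509; after-tax cost = 5.9% × (1 − 25.6%) = 4.3896%.
WACC = 0.8491 × 8.2612% + 0.1509 × 4.3896% = 7.6768%.

7.68%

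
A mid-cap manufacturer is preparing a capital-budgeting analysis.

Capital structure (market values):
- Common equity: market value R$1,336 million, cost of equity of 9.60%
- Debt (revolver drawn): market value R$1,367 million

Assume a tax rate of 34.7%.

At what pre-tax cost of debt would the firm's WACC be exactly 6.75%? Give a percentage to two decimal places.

Total capital V = 1336 + 1367 = 2703.
Equity weight = 1336/2703 = 0.4943.
Revolver drawn weight = 1367/2703 = 0.5057.
Equity contribution = 0.4943 × 9.6% = 4.7450%.
Remaining for debt = 6.75% − 4.7450% = 2.0050%.
Rd × (1 − 34.7%) × 0.5057 = 2.0050%  ⇒  Rd = 6.0714%.

6.07%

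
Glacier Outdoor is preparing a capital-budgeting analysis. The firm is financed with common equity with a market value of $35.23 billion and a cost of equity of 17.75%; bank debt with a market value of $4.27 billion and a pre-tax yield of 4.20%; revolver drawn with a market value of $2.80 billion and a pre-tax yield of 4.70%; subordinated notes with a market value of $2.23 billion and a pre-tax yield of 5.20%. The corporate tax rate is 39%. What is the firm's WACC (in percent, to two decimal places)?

14.63%

Total capital V = 35.23 + 4.27 + 2.8 + 2.23 = 44.53.
Equity: weight = 35.23/44.53 = 0.7912; cost = 17.75%.
Bank debt: weight = 4.27/44.53 = 0.0959; after-tax cost = 4.2% × (1 − 39%) = 2.5620%.
Revolver drawn: weight = 2.8/44.53 = 0.0629; after-tax cost = 4.7% × (1 − 39%) = 2.8670%.
Subordinated notes: weight = 2.23/44.53 = 0.0501; after-tax cost = 5.2% × (1 − 39%) = 3.1720%.
WACC = 0.7912 × 17.7500% + 0.0959 × 2.5620% + 0.0629 × 2.8670% + 0.0501 × 3.1720% = 14.6277%.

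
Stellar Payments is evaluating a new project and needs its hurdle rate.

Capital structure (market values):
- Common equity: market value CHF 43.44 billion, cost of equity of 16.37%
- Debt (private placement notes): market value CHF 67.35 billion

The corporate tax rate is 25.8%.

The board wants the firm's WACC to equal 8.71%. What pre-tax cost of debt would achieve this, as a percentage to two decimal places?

5.08%

Total capital V = 43.44 + 67.35 = 110.79.
Equity weight = 43.44/110.79 = 0.3921.
Private placement notes weight = 67.35/110.79 = 0.6079.
Equity contribution = 0.3921 × 16.37% = 6.4186%.
Remaining for debt = 8.71% − 6.4186% = 2.2914%.
Rd × (1 − 25.8%) × 0.6079 = 2.2914%  ⇒  Rd = 5.0800%.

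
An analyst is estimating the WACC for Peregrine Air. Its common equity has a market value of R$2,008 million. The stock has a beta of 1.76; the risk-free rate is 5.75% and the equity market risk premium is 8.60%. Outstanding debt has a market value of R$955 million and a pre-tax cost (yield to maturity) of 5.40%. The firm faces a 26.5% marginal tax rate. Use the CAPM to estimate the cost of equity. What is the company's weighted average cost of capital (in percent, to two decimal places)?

15.43%

Cost of equity via CAPM: Re = 5.75% + 1.76 × 8.6% = 20.8860%.
Total capital V = 2008 + 955 = 2963.
Equity: weight = 2008/2963 = 0.6777; cost = 20.886%.
Debt: weight = 955/2963 = 0.3223; after-tax cost = 5.4% × (1 − 26.5%) = 3.9690%.
WACC = 0.6777 × 20.8860% + 0.3223 × 3.9690% = 15.4335%.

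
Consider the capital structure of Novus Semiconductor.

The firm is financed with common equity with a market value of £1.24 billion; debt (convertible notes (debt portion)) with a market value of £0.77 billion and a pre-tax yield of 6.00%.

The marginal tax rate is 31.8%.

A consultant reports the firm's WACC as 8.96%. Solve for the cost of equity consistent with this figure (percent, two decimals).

11.98%

Total capital V = 1.24 + 0.77 = 2.01.
Equity weight = 1.24/2.01 = 0.6169.
Convertible notes (debt portion) weight = 0.77/2.01 = 0.3831.
Debt contribution = 0.3831 × 6% × (1 − 31.8%) = 1.5676%.
Required equity contribution = 8.96% − 1.5676% = 7.3924%.
Re = 7.3924% / 0.6169 = 11.9829%.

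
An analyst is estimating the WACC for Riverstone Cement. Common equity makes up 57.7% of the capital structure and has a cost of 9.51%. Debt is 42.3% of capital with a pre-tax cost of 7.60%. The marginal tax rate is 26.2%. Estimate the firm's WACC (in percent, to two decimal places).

After-tax cost of debt = 7.6% × (1 − 26.2%) = 5.6088%.
WACC = 0.577 × 9.5100% + 0.423 × 5.6088% = 7.8598%.

7.86%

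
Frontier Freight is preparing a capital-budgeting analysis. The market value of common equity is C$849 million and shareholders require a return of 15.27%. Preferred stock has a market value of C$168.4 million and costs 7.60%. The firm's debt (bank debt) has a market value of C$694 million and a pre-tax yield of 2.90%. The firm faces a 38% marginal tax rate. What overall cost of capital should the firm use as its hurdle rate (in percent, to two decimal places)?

Total capital V = 849 + 168.4 + 694 = 1711.4.
Equity: weight = 849/1711.4 = 0.4961; cost = 15.27%.
Preferred: weight = 168.4/1711.4 = 0.0984; cost = 7.6%.
Bank debt: weight = 694/1711.4 = 0.4055; after-tax cost = 2.9% × (1 − 38%) = 1.7980%.
WACC = 0.4961 × 15.2700% + 0.0984 × 7.6000% + 0.4055 × 1.7980% = 9.0522%.

9.05%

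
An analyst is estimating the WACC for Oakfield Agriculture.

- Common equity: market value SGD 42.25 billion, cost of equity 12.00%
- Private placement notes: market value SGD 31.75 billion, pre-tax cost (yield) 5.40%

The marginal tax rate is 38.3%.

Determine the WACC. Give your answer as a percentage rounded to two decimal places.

8.28%

Total capital V = 42.25 + 31.75 = 74.
Equity: weight = 42.25/74 = 0.5709; cost = 12%.
Private placement notes: weight = 31.75/74 = 0.4291; after-tax cost = 5.4% × (1 − 38.3%) = 3.3318%.
WACC = 0.5709 × 12.0000% + 0.4291 × 3.3318% = 8.2809%.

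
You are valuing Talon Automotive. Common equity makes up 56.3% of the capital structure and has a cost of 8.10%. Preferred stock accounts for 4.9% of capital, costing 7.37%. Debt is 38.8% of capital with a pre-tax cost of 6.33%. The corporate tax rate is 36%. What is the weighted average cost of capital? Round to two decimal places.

After-tax cost of debt = 6.33% × (1 − 36%) = 4.0512%.
WACC = 0.563 × 8.1000% + 0.049 × 7.3700% + 0.388 × 4.0512% = 6.4933%.

6.49%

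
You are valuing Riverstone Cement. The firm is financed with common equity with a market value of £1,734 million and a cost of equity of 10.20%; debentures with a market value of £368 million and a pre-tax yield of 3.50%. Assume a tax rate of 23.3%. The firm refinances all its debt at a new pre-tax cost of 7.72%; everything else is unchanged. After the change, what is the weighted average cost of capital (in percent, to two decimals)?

9.45%

After the change:
Total capital V = 1734 + 368 = 2102.
Equity: weight = 1734/2102 = 0.8249; cost = 10.2%.
Debentures: weight = 368/2102 = 0.1751; after-tax cost = 7.72% × (1 − 23.3%) = 5.9212%.
WACC = 0.8249 × 10.2000% + 0.1751 × 5.9212% = 9.4509%.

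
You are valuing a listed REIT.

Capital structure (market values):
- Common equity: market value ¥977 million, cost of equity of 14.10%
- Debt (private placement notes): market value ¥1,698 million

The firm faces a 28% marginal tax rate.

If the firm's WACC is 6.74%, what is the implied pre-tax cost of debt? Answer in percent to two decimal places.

Total capital V = 977 + 1698 = 2675.
Equity weight = 977/2675 = 0.3652.
Private placement notes weight = 1698/2675 = 0.6348.
Equity contribution = 0.3652 × 14.1% = 5.1498%.
Remaining for debt = 6.74% − 5.1498% = 1.5902%.
Rd × (1 − 28%) × 0.6348 = 1.5902%  ⇒  Rd = 3.4794%.

3.48%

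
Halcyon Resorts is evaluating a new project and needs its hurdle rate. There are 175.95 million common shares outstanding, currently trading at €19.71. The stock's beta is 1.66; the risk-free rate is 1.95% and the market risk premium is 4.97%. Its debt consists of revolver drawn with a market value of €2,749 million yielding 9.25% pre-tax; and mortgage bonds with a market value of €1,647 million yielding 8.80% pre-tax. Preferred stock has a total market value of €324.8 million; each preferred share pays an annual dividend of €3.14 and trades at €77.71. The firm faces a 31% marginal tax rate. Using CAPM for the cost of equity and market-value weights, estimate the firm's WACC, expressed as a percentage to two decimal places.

7.84%

Cost of equity via CAPM: Re = 1.95% + 1.66 × 4.97% = 10.2002%.
Cost of preferred: Rp = 3.14 / 77.71 = 4.0407%.
Market value of equity E = 19.71 × 175.95m = 3467.9745m.
Total capital V = 3467.9745 + 324.8 + 2749 + 1647 = 8188.7745.
Equity: weight = 3467.9745/8188.7745 = 0.4235; cost = 10.2002%.
Preferred: weight = 324.8/8188.7745 = 0.0397; cost = 4.0407%.
Revolver drawn: weight = 2749/8188.7745 = 0.3357; after-tax cost = 9.25% × (1 − 31%) = 6.3825%.
Mortgage bonds: weight = 1647/8188.7745 = 0.2011; after-tax cost = 8.8% × (1 − 31%) = 6.0720%.
WACC = 0.4235 × 10.2002% + 0.0397 × 4.0407% + 0.3357 × 6.3825% + 0.2011 × 6.0720% = 7.8440%.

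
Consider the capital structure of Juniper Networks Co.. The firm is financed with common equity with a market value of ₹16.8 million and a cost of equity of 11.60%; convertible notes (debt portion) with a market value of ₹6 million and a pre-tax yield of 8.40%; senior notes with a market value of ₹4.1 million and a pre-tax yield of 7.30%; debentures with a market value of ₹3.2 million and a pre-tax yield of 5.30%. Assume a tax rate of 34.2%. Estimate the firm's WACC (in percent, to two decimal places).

8.60%

Total capital V = 16.8 + 6 + 4.1 + 3.2 = 30.1.
Equity: weight = 16.8/30.1 = 0.5581; cost = 11.6%.
Convertible notes (debt portion): weight = 6/30.1 = 0.1993; after-tax cost = 8.4% × (1 − 34.2%) = 5.5272%.
Senior notes: weight = 4.1/30.1 = 0.1362; after-tax cost = 7.3% × (1 − 34.2%) = 4.8034%.
Debentures: weight = 3.2/30.1 = 0.1063; after-tax cost = 5.3% × (1 − 34.2%) = 3.4874%.
WACC = 0.5581 × 11.6000% + 0.1993 × 5.5272% + 0.1362 × 4.8034% + 0.1063 × 3.4874% = 8.6012%.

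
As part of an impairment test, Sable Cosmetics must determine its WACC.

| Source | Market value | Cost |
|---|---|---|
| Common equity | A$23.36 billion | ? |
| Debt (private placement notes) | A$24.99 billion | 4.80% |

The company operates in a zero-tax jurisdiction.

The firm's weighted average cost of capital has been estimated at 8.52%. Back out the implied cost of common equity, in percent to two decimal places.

Total capital V = 23.36 + 24.99 = 48.35.
Equity weight = 23.36/48.35 = 0.4831.
Private placement notes weight = 24.99/48.35 = 0.5169.
Debt contribution = 0.5169 × 4.8% × (1 − 0%) = 2.4809%.
Required equity contribution = 8.52% − 2.4809% = 6.0391%.
Re = 6.0391% / 0.4831 = 12.4996%.

12.50%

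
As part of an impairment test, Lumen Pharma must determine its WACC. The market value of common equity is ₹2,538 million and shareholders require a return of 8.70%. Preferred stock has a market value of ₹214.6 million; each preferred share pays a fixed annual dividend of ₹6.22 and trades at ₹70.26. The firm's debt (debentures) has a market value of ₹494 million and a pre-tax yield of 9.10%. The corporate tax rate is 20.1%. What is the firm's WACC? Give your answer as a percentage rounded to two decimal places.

8.49%

Cost of preferred: Rp = 6.22 / 70.26 = 8.8528%.
Total capital V = 2538 + 214.6 + 494 = 3246.6.
Equity: weight = 2538/3246.6 = 0.7817; cost = 8.7%.
Preferred: weight = 214.6/3246.6 = 0.0661; cost = 8.8528%.
Debentures: weight = 494/3246.6 = 0.1522; after-tax cost = 9.1% × (1 − 20.1%) = 7.2709%.
WACC = 0.7817 × 8.7000% + 0.0661 × 8.8528% + 0.1522 × 7.2709% = 8.4926%.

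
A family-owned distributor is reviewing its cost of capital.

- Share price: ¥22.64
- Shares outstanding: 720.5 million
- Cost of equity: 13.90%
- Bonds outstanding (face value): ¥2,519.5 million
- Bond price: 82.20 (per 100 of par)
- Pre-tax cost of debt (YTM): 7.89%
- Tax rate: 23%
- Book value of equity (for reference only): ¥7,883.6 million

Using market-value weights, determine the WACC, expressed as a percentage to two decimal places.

13.02%

Market value of equity E = 22.64 × 720.5m = 16312.12m. Market value of debt D = 2519.5m × 82.2/100 = 2071.029m.
Total capital V = 16312.12 + 2071.029 = 18383.149.
Equity: weight = 16312.12/18383.149 = 0.8873; cost = 13.9%.
Bonds outstanding: weight = 2071.029/18383.149 = 0.1127; after-tax cost = 7.89% × (1 − 23%) = 6.0753%.
WACC = 0.8873 × 13.9000% + 0.1127 × 6.0753% = 13.0185%.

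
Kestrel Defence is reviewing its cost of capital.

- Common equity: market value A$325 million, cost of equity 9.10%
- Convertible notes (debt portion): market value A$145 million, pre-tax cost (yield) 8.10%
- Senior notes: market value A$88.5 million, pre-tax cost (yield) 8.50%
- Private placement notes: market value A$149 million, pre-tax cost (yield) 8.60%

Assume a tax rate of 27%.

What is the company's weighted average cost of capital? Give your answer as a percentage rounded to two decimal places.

7.49%

Total capital V = 325 + 145 + 88.5 + 149 = 707.5.
Equity: weight = 325/707.5 = 0.4594; cost = 9.1%.
Convertible notes (debt portion): weight = 145/707.5 = 0.2049; after-tax cost = 8.1% × (1 − 27%) = 5.9130%.
Senior notes: weight = 88.5/707.5 = 0.1251; after-tax cost = 8.5% × (1 − 27%) = 6.2050%.
Private placement notes: weight = 149/707.5 = 0.2106; after-tax cost = 8.6% × (1 − 27%) = 6.2780%.
WACC = 0.4594 × 9.1000% + 0.2049 × 5.9130% + 0.1251 × 6.2050% + 0.2106 × 6.2780% = 7.4904%.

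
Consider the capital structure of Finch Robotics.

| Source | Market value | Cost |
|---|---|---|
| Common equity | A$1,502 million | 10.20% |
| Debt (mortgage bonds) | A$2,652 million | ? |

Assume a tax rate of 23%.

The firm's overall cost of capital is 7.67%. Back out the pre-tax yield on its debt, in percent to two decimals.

8.10%

Total capital V = 1502 + 2652 = 4154.
Equity weight = 1502/4154 = 0.3616.
Mortgage bonds weight = 2652/4154 = 0.6384.
Equity contribution = 0.3616 × 10.2% = 3.6881%.
Remaining for debt = 7.67% − 3.6881% = 3.9819%.
Rd × (1 − 23%) × 0.6384 = 3.9819%  ⇒  Rd = 8.1001%.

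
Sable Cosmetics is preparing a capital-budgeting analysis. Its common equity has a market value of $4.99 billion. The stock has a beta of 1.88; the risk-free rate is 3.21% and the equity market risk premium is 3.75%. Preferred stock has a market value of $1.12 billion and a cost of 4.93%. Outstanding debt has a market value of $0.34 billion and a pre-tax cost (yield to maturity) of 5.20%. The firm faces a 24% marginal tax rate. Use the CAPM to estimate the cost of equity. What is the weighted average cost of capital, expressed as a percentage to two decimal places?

9.00%

Cost of equity via CAPM: Re = 3.21% + 1.88 × 3.75% = 10.2600%.
Total capital V = 4.99 + 1.12 + 0.34 = 6.45.
Equity: weight = 4.99/6.45 = 0.7736; cost = 10.26%.
Preferred: weight = 1.12/6.45 = 0.1736; cost = 4.93%.
Debt: weight = 0.34/6.45 = 0.0527; after-tax cost = 5.2% × (1 − 24%) = 3.9520%.
WACC = 0.7736 × 10.2600% + 0.1736 × 4.9300% + 0.0527 × 3.9520% = 9.0020%.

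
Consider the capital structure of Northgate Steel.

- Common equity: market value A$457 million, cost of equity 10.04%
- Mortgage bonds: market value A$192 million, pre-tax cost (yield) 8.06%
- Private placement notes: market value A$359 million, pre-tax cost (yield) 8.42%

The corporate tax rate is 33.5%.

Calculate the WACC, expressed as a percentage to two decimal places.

7.57%

Total capital V = 457 + 192 + 359 = 1008.
Equity: weight = 457/1008 = 0.4534; cost = 10.04%.
Mortgage bonds: weight = 192/1008 = 0.1905; after-tax cost = 8.06% × (1 − 33.5%) = 5.3599%.
Private placement notes: weight = 359/1008 = 0.3562; after-tax cost = 8.42% × (1 − 33.5%) = 5.5993%.
WACC = 0.4534 × 10.0400% + 0.1905 × 5.3599% + 0.3562 × 5.5993% = 7.5670%.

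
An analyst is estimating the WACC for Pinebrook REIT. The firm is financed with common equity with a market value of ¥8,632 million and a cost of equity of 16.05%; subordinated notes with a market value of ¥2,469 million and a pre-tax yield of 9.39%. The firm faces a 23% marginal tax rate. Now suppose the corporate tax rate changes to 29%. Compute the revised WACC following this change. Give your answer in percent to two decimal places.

13.96%

After the change:
Total capital V = 8632 + 2469 = 11101.
Equity: weight = 8632/11101 = 0.7776; cost = 16.05%.
Subordinated notes: weight = 2469/11101 = 0.2224; after-tax cost = 9.39% × (1 − 29%) = 6.6669%.
WACC = 0.7776 × 16.0500% + 0.2224 × 6.6669% = 13.9631%.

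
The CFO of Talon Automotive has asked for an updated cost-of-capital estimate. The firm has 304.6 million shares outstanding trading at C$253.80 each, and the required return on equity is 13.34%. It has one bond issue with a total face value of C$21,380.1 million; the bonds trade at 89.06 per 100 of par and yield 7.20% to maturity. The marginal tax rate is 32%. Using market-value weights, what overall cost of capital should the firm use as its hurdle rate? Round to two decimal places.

11.67%

Market value of equity E = 253.8 × 304.6m = 77307.48m. Market value of debt D = 21380.1m × 89.06/100 = 19041.11706m.
Total capital V = 77307.48 + 19041.11706 = 96348.59706.
Equity: weight = 77307.48/96348.59706 = 0.8024; cost = 13.34%.
Bonds outstanding: weight = 19041.11706/96348.59706 = 0.1976; after-tax cost = 7.2% × (1 − 32%) = 4.8960%.
WACC = 0.8024 × 13.3400% + 0.1976 × 4.8960% = 11.6712%.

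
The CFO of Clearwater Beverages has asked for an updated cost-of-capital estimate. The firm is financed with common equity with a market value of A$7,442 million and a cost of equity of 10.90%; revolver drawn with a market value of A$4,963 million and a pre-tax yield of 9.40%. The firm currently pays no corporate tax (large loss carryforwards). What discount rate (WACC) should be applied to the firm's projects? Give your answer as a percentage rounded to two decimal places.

Total capital V = 7442 + 4963 = 12405.
Equity: weight = 7442/12405 = 0.5999; cost = 10.9%.
Revolver drawn: weight = 4963/12405 = 0.4001; after-tax cost = 9.4% × (1 − 0%) = 9.4000%.
WACC = 0.5999 × 10.9000% + 0.4001 × 9.4000% = 10.2999%.

10.30%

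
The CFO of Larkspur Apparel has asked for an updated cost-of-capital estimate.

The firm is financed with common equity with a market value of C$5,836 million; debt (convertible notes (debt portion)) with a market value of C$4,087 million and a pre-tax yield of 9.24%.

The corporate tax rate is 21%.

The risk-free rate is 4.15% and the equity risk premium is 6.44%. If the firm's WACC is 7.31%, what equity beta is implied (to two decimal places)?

Total capital V = 5836 + 4087 = 9923.
Equity weight = 5836/9923 = 0.5881.
Convertible notes (debt portion) weight = 4087/9923 = 0.4119.
Debt contribution = 0.4119 × 9.24% × (1 − 21%) = 3.0065%.
Required equity contribution = 7.31% − 3.0065% = 4.3035%  ⇒  Re = 7.3173%.
CAPM: 7.3173% = 4.15% + β × 6.44%  ⇒  β = 0.4918.

0.49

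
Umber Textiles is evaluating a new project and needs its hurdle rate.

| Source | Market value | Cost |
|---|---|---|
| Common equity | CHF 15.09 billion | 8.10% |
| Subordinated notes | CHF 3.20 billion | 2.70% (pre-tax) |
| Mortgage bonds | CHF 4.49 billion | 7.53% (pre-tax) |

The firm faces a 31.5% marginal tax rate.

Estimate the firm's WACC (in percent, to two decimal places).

6.64%

Total capital V = 15.09 + 3.2 + 4.49 = 22.78.
Equity: weight = 15.09/22.78 = 0.6624; cost = 8.1%.
Subordinated notes: weight = 3.2/22.78 = 0.1405; after-tax cost = 2.7% × (1 − 31.5%) = 1.8495%.
Mortgage bonds: weight = 4.49/22.78 = 0.1971; after-tax cost = 7.53% × (1 − 31.5%) = 5.1581%.
WACC = 0.6624 × 8.1000% + 0.1405 × 1.8495% + 0.1971 × 5.1581% = 6.6421%.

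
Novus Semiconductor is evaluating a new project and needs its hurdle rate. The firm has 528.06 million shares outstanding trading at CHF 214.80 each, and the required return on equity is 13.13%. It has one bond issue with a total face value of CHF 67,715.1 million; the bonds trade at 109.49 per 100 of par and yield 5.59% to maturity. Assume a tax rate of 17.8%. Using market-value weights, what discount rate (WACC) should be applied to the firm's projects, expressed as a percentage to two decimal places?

Market value of equity E = 214.8 × 528.06m = 113427.288m. Market value of debt D = 67715.1m × 109.49/100 = 74141.26299m.
Total capital V = 113427.288 + 74141.26299 = 187568.55099.
Equity: weight = 113427.288/187568.55099 = 0.6047; cost = 13.13%.
Bonds outstanding: weight = 74141.26299/187568.55099 = 0.3953; after-tax cost = 5.59% × (1 − 17.8%) = 4.5950%.
WACC = 0.6047 × 13.1300% + 0.3953 × 4.5950% = 9.7563%.

9.76%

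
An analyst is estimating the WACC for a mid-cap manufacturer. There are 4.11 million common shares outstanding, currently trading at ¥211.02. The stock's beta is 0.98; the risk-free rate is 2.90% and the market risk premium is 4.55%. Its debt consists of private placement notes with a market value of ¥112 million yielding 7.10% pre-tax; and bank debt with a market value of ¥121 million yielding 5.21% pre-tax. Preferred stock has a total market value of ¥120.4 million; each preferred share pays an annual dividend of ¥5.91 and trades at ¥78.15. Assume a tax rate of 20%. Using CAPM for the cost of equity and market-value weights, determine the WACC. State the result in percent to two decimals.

6.91%

Cost of equity via CAPM: Re = 2.9% + 0.98 × 4.55% = 7.3590%.
Cost of preferred: Rp = 5.91 / 78.15 = 7.5624%.
Market value of equity E = 211.02 × 4.11m = 867.2922m.
Total capital V = 867.2922 + 120.4 + 112 + 121 = 1220.6922.
Equity: weight = 867.2922/1220.6922 = 0.7105; cost = 7.359%.
Preferred: weight = 120.4/1220.6922 = 0.0986; cost = 7.5624%.
Private placement notes: weight = 112/1220.6922 = 0.0918; after-tax cost = 7.1% × (1 − 20%) = 5.6800%.
Bank debt: weight = 121/1220.6922 = 0.0991; after-tax cost = 5.21% × (1 − 20%) = 4.1680%.
WACC = 0.7105 × 7.3590% + 0.0986 × 7.5624% + 0.0918 × 5.6800% + 0.0991 × 4.1680% = 6.9087%.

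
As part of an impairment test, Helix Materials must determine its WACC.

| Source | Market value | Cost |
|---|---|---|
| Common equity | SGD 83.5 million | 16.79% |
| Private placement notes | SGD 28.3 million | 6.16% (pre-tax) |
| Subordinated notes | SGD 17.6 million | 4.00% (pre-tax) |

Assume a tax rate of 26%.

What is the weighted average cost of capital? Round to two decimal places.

12.23%

Total capital V = 83.5 + 28.3 + 17.6 = 129.4.
Equity: weight = 83.5/129.4 = 0.6453; cost = 16.79%.
Private placement notes: weight = 28.3/129.4 = 0.2187; after-tax cost = 6.16% × (1 − 26%) = 4.5584%.
Subordinated notes: weight = 17.6/129.4 = 0.1360; after-tax cost = 4% × (1 − 26%) = 2.9600%.
WACC = 0.6453 × 16.7900% + 0.2187 × 4.5584% + 0.1360 × 2.9600% = 12.2339%.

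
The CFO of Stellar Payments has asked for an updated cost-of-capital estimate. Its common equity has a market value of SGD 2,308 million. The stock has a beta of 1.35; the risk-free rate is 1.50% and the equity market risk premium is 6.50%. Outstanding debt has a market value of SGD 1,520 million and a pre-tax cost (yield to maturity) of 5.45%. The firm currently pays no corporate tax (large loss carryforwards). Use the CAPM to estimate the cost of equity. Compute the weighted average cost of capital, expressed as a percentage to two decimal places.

Cost of equity via CAPM: Re = 1.5% + 1.35 × 6.5% = 10.2750%.
Total capital V = 2308 + 1520 = 3828.
Equity: weight = 2308/3828 = 0.6029; cost = 10.275%.
Debt: weight = 1520/3828 = 0.3971; after-tax cost = 5.45% × (1 − 0%) = 5.4500%.
WACC = 0.6029 × 10.2750% + 0.3971 × 5.4500% = 8.3591%.

8.36%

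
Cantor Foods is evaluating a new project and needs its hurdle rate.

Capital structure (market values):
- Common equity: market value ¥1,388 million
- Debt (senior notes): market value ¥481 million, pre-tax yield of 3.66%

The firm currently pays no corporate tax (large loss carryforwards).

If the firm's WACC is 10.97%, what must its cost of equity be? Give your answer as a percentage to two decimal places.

Total capital V = 1388 + 481 = 1869.
Equity weight = 1388/1869 = 0.7426.
Senior notes weight = 481/1869 = 0.2574.
Debt contribution = 0.2574 × 3.66% × (1 − 0%) = 0.9419%.
Required equity contribution = 10.97% − 0.9419% = 10.0281%.
Re = 10.0281% / 0.7426 = 13.5032%.

13.50%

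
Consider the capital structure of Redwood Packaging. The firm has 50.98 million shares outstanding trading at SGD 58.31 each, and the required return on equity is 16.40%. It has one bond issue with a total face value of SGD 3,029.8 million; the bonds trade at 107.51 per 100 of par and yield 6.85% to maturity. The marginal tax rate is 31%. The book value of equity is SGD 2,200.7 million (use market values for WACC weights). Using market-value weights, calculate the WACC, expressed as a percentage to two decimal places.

10.30%

Market value of equity E = 58.31 × 50.98m = 2972.6438m. Market value of debt D = 3029.8m × 107.51/100 = 3257.33798m.
Total capital V = 2972.6438 + 3257.33798 = 6229.98178.
Equity: weight = 2972.6438/6229.98178 = 0.4772; cost = 16.4%.
Bonds outstanding: weight = 3257.33798/6229.98178 = 0.5228; after-tax cost = 6.85% × (1 − 31%) = 4.7265%.
WACC = 0.4772 × 16.4000% + 0.5228 × 4.7265% = 10.2965%.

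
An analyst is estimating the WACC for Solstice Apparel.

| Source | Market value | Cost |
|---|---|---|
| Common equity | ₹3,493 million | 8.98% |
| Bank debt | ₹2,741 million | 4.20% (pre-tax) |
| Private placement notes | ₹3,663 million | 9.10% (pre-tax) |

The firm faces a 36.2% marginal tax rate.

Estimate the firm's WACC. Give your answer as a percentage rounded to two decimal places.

Total capital V = 3493 + 2741 + 3663 = 9897.
Equity: weight = 3493/9897 = 0.3529; cost = 8.98%.
Bank debt: weight = 2741/9897 = 0.2770; after-tax cost = 4.2% × (1 − 36.2%) = 2.6796%.
Private placement notes: weight = 3663/9897 = 0.3701; after-tax cost = 9.1% × (1 − 36.2%) = 5.8058%.
WACC = 0.3529 × 8.9800% + 0.2770 × 2.6796% + 0.3701 × 5.8058% = 6.0603%.

6.06%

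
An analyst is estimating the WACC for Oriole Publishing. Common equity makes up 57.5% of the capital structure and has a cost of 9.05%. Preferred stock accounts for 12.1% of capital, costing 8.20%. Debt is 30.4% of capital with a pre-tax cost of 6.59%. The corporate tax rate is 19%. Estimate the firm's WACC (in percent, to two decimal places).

After-tax cost of debt = 6.59% × (1 − 19%) = 5.3379%.
WACC = 0.575 × 9.0500% + 0.121 × 8.2000% + 0.304 × 5.3379% = 7.8187%.

7.82%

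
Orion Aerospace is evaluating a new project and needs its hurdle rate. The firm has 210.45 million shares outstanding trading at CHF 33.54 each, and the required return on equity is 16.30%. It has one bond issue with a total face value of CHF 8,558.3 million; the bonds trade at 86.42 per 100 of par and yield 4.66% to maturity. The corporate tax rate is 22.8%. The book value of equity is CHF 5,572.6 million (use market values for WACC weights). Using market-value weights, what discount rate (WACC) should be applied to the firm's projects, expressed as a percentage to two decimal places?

9.80%

Market value of equity E = 33.54 × 210.45m = 7058.493m. Market value of debt D = 8558.3m × 86.42/100 = 7396.08286m.
Total capital V = 7058.493 + 7396.08286 = 14454.57586.
Equity: weight = 7058.493/14454.57586 = 0.4883; cost = 16.3%.
Bonds outstanding: weight = 7396.08286/14454.57586 = 0.5117; after-tax cost = 4.66% × (1 − 22.8%) = 3.5975%.
WACC = 0.4883 × 16.3000% + 0.5117 × 3.5975% = 9.8004%.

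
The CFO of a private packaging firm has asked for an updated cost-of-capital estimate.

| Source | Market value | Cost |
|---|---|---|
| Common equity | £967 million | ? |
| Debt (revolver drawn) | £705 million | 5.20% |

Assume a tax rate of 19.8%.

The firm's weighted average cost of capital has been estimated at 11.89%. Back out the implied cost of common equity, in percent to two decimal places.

Total capital V = 967 + 705 = 1672.
Equity weight = 967/1672 = 0.5783.
Revolver drawn weight = 705/1672 = 0.4217.
Debt contribution = 0.4217 × 5.2% × (1 − 19.8%) = 1.7585%.
Required equity contribution = 11.89% − 1.7585% = 10.1315%.
Re = 10.1315% / 0.5783 = 17.5180%.

17.52%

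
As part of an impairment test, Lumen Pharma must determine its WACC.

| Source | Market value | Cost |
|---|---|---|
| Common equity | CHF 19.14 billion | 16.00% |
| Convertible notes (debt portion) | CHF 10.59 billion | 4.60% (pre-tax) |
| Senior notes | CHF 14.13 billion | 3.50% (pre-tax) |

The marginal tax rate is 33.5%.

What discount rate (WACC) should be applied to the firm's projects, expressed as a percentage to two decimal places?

8.47%

Total capital V = 19.14 + 10.59 + 14.13 = 43.86.
Equity: weight = 19.14/43.86 = 0.4364; cost = 16%.
Convertible notes (debt portion): weight = 10.59/43.86 = 0.2415; after-tax cost = 4.6% × (1 − 33.5%) = 3.0590%.
Senior notes: weight = 14.13/43.86 = 0.3222; after-tax cost = 3.5% × (1 − 33.5%) = 2.3275%.
WACC = 0.4364 × 16.0000% + 0.2415 × 3.0590% + 0.3222 × 2.3275% = 8.4706%.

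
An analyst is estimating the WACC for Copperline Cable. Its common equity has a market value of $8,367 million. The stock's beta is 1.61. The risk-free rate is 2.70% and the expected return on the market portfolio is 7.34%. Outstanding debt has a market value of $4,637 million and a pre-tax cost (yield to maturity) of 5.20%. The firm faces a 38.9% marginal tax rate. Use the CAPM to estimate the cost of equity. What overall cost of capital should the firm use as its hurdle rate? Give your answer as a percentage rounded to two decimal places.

7.68%

Market risk premium = 7.34% − 2.7% = 4.64%.
Cost of equity via CAPM: Re = 2.7% + 1.61 × 4.64% = 10.1704%.
Total capital V = 8367 + 4637 = 13004.
Equity: weight = 8367/13004 = 0.6434; cost = 10.1704%.
Debt: weight = 4637/13004 = 0.3566; after-tax cost = 5.2% × (1 − 38.9%) = 3.1772%.
WACC = 0.6434 × 10.1704% + 0.3566 × 3.1772% = 7.6767%.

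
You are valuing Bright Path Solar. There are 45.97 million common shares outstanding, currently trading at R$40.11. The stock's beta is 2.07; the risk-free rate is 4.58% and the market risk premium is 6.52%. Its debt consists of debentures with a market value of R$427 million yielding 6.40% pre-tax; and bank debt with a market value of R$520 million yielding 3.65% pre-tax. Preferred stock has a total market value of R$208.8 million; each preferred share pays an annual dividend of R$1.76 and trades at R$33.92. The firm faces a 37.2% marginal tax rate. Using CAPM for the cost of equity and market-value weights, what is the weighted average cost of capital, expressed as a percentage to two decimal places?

Cost of equity via CAPM: Re = 4.58% + 2.07 × 6.52% = 18.0764%.
Cost of preferred: Rp = 1.76 / 33.92 = 5.1887%.
Market value of equity E = 40.11 × 45.97m = 1843.8567m.
Total capital V = 1843.8567 + 208.8 + 427 + 520 = 2999.6567.
Equity: weight = 1843.8567/2999.6567 = 0.6147; cost = 18.0764%.
Preferred: weight = 208.8/2999.6567 = 0.0696; cost = 5.1887%.
Debentures: weight = 427/2999.6567 = 0.1423; after-tax cost = 6.4% × (1 − 37.2%) = 4.0192%.
Bank debt: weight = 520/2999.6567 = 0.1734; after-tax cost = 3.65% × (1 − 37.2%) = 2.2922%.
WACC = 0.6147 × 18.0764% + 0.0696 × 5.1887% + 0.1423 × 4.0192% + 0.1734 × 2.2922% = 12.4420%.

12.44%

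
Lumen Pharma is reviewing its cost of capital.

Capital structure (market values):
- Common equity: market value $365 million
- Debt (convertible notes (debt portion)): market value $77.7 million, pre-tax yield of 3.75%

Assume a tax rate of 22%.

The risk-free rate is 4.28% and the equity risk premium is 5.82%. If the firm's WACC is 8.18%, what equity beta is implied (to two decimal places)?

Total capital V = 365 + 77.7 = 442.7.
Equity weight = 365/442.7 = 0.8245.
Convertible notes (debt portion) weight = 77.7/442.7 = 0.1755.
Debt contribution = 0.1755 × 3.75% × (1 − 22%) = 0.5134%.
Required equity contribution = 8.18% − 0.5134% = 7.6666%  ⇒  Re = 9.2987%.
CAPM: 9.2987% = 4.28% + β × 5.82%  ⇒  β = 0.8623.

0.86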